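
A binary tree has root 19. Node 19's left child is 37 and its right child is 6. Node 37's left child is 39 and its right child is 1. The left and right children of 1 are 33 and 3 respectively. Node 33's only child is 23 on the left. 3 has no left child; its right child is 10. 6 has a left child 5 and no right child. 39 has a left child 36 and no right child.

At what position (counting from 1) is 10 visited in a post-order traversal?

5

Post-order visits the left subtree, then the right subtree, then the node.
At 19: go left to 37.
  At 37: go left to 39.
    At 39: go left to 36.
      36 is a leaf — visit 36.
    At 39: no right child.
    Visit 39.
  At 37: go right to 1.
    At 1: go left to 33.
      At 33: go left to 23.
        23 is a leaf — visit 23.
      At 33: no right child.
      Visit 33.
    At 1: go right to 3.
      At 3: no left child.
      At 3: go right to 10.
        10 is a leaf — visit 10.
      Visit 3.
    Visit 1.
  Visit 37.
At 19: go right to 6.
  At 6: go left to 5.
    5 is a leaf — visit 5.
  At 6: no right child.
  Visit 6.
Visit 19.
Full post-order sequence: 36, 39, 23, 33, 10, 3, 1, 37, 5, 6, 19.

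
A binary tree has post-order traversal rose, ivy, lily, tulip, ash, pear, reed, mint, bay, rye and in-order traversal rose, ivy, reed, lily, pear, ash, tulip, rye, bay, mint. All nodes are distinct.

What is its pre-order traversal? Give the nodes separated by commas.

rye, reed, ivy, rose, pear, lily, ash, tulip, bay, mint

The last element of post-order is the root; it splits in-order into left and right subtrees.
Root rye: left subtree has 7 nodes {rose, ivy, reed, lily, pear, ash, tulip}, right has 2 {bay, mint}.
  Root reed: left subtree has 2 nodes {rose, ivy}, right has 4 {lily, pear, ash, tulip}.
    Root ivy: left subtree has 1 node {rose}, right has 0 { }.
    Root pear: left subtree has 1 node {lily}, right has 2 {ash, tulip}.
      Root ash: left subtree has 0 nodes { }, right has 1 {tulip}.
  Root bay: left subtree has 0 nodes { }, right has 1 {mint}.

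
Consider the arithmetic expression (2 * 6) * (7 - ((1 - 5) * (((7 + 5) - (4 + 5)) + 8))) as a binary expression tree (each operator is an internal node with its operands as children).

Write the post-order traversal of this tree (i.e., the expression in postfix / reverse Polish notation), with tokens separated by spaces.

Post-order on an expression tree gives postfix notation: for each operator, emit left operand, right operand, then the operator.

2 6 * 7 1 5 - 7 5 + 4 5 + - 8 + * - *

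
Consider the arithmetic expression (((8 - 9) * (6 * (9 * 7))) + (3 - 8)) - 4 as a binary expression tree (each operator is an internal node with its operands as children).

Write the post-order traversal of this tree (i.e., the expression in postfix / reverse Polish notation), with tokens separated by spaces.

8 9 - 6 9 7 * * * 3 8 - + 4 -

Post-order on an expression tree gives postfix notation: for each operator, emit left operand, right operand, then the operator.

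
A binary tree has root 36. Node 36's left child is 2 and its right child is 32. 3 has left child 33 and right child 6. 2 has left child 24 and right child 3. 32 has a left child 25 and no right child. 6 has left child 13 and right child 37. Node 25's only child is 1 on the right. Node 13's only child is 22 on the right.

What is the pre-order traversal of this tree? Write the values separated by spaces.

36 2 24 3 33 6 13 22 37 32 25 1

Pre-order visits the node, then its left subtree, then its right subtree.
Visit 36.
At 36: go left to 2.
  Visit 2.
  At 2: go left to 24.
    24 is a leaf — visit 24.
  At 2: go right to 3.
    Visit 3.
    At 3: go left to 33.
      33 is a leaf — visit 33.
    At 3: go right to 6.
      Visit 6.
      At 6: go left to 13.
        Visit 13.
        At 13: no left child.
        At 13: go right to 22.
          22 is a leaf — visit 22.
      At 6: go right to 37.
        37 is a leaf — visit 37.
At 36: go right to 32.
  Visit 32.
  At 32: go left to 25.
    Visit 25.
    At 25: no left child.
    At 25: go right to 1.
      1 is a leaf — visit 1.
  At 32: no right child.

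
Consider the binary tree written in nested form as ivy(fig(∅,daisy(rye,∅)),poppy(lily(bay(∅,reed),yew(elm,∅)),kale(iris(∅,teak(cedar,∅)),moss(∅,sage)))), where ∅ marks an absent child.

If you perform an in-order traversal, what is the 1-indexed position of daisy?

3

In-order visits the left subtree, then the node, then the right subtree.
At ivy: go left to fig.
  At fig: no left child.
  Visit fig.
  At fig: go right to daisy.
    At daisy: go left to rye.
      rye is a leaf — visit rye.
    Visit daisy.
    At daisy: no right child.
Visit ivy.
At ivy: go right to poppy.
  At poppy: go left to lily.
    At lily: go left to bay.
      At bay: no left child.
      Visit bay.
      At bay: go right to reed.
        reed is a leaf — visit reed.
    Visit lily.
    At lily: go right to yew.
      At yew: go left to elm.
        elm is a leaf — visit elm.
      Visit yew.
      At yew: no right child.
  Visit poppy.
  At poppy: go right to kale.
    At kale: go left to iris.
      At iris: no left child.
      Visit iris.
      At iris: go right to teak.
        At teak: go left to cedar.
          cedar is a leaf — visit cedar.
        Visit teak.
        At teak: no right child.
    Visit kale.
    At kale: go right to moss.
      At moss: no left child.
      Visit moss.
      At moss: go right to sage.
        sage is a leaf — visit sage.
Full in-order sequence: fig, rye, daisy, ivy, bay, reed, lily, elm, yew, poppy, iris, cedar, teak, kale, moss, sage.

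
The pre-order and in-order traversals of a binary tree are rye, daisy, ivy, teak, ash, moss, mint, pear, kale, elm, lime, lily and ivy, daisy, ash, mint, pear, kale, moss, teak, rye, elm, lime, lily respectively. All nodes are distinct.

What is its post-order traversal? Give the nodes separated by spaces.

The first element of pre-order is the root; it splits in-order into left and right subtrees.
Root rye: left subtree has 8 nodes {ivy, daisy, ash, mint, pear, kale, moss, teak}, right has 3 {elm, lime, lily}.
  Root daisy: left subtree has 1 node {ivy}, right has 6 {ash, mint, pear, kale, moss, teak}.
    Root teak: left subtree has 5 nodes {ash, mint, pear, kale, moss}, right has 0 { }.
      Root ash: left subtree has 0 nodes { }, right has 4 {mint, pear, kale, moss}.
        Root moss: left subtree has 3 nodes {mint, pear, kale}, right has 0 { }.
          Root mint: left subtree has 0 nodes { }, right has 2 {pear, kale}.
            Root pear: left subtree has 0 nodes { }, right has 1 {kale}.
  Root elm: left subtree has 0 nodes { }, right has 2 {lime, lily}.
    Root lime: left subtree has 0 nodes { }, right has 1 {lily}.

ivy kale pear mint moss ash teak daisy lily lime elm rye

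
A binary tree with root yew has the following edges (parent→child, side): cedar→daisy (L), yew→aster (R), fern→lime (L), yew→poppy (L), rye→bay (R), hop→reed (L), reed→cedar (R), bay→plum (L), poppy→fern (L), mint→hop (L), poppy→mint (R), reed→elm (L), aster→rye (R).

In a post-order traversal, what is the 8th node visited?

mint

Post-order visits the left subtree, then the right subtree, then the node.
At yew: go left to poppy.
  At poppy: go left to fern.
    At fern: go left to lime.
      lime is a leaf — visit lime.
    At fern: no right child.
    Visit fern.
  At poppy: go right to mint.
    At mint: go left to hop.
      At hop: go left to reed.
        At reed: go left to elm.
          elm is a leaf — visit elm.
        At reed: go right to cedar.
          At cedar: go left to daisy.
            daisy is a leaf — visit daisy.
          At cedar: no right child.
          Visit cedar.
        Visit reed.
      At hop: no right child.
      Visit hop.
    At mint: no right child.
    Visit mint.
  Visit poppy.
At yew: go right to aster.
  At aster: no left child.
  At aster: go right to rye.
    At rye: no left child.
    At rye: go right to bay.
      At bay: go left to plum.
        plum is a leaf — visit plum.
      At bay: no right child.
      Visit bay.
    Visit rye.
  Visit aster.
Visit yew.
Full post-order sequence: lime, fern, elm, daisy, cedar, reed, hop, mint, poppy, plum, bay, rye, aster, yew.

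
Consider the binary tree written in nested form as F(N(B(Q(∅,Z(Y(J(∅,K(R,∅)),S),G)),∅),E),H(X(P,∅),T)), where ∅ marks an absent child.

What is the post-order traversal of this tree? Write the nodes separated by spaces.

Post-order visits the left subtree, then the right subtree, then the node.
At F: go left to N.
  At N: go left to B.
    At B: go left to Q.
      At Q: no left child.
      At Q: go right to Z.
        At Z: go left to Y.
          At Y: go left to J.
            At J: no left child.
            At J: go right to K.
              At K: go left to R.
                R is a leaf — visit R.
              At K: no right child.
              Visit K.
            Visit J.
          At Y: go right to S.
            S is a leaf — visit S.
          Visit Y.
        At Z: go right to G.
          G is a leaf — visit G.
        Visit Z.
      Visit Q.
    At B: no right child.
    Visit B.
  At N: go right to E.
    E is a leaf — visit E.
  Visit N.
At F: go right to H.
  At H: go left to X.
    At X: go left to P.
      P is a leaf — visit P.
    At X: no right child.
    Visit X.
  At H: go right to T.
    T is a leaf — visit T.
  Visit H.
Visit F.

R K J S Y G Z Q B E N P X T H F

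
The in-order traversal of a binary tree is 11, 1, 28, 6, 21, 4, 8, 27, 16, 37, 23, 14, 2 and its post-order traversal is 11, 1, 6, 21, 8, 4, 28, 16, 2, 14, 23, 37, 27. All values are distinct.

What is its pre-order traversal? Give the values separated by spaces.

The last element of post-order is the root; it splits in-order into left and right subtrees.
Root 27: left subtree has 7 nodes {11, 1, 28, 6, 21, 4, 8}, right has 5 {16, 37, 23, 14, 2}.
  Root 28: left subtree has 2 nodes {11, 1}, right has 4 {6, 21, 4, 8}.
    Root 1: left subtree has 1 node {11}, right has 0 { }.
    Root 4: left subtree has 2 nodes {6, 21}, right has 1 {8}.
      Root 21: left subtree has 1 node {6}, right has 0 { }.
  Root 37: left subtree has 1 node {16}, right has 3 {23, 14, 2}.
    Root 23: left subtree has 0 nodes { }, right has 2 {14, 2}.
      Root 14: left subtree has 0 nodes { }, right has 1 {2}.

27 28 1 11 4 21 6 8 37 16 23 14 2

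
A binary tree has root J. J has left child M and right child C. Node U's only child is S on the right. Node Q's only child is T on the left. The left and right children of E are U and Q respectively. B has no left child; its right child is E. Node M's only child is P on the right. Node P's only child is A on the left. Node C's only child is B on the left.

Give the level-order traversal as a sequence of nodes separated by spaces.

Level-order visits nodes level by level from the root, left to right within each level.
Level 0: J
Level 1: M, C
Level 2: P, B
Level 3: A, E
Level 4: U, Q
Level 5: S, T

J M C P B A E U Q S T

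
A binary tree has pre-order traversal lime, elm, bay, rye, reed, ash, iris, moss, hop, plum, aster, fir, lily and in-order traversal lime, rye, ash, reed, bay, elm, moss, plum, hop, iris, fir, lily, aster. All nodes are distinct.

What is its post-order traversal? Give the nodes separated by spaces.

The first element of pre-order is the root; it splits in-order into left and right subtrees.
Root lime: left subtree has 0 nodes { }, right has 12 {rye, ash, reed, bay, elm, moss, plum, hop, iris, fir, lily, aster}.
  Root elm: left subtree has 4 nodes {rye, ash, reed, bay}, right has 7 {moss, plum, hop, iris, fir, lily, aster}.
    Root bay: left subtree has 3 nodes {rye, ash, reed}, right has 0 { }.
      Root rye: left subtree has 0 nodes { }, right has 2 {ash, reed}.
        Root reed: left subtree has 1 node {ash}, right has 0 { }.
    Root iris: left subtree has 3 nodes {moss, plum, hop}, right has 3 {fir, lily, aster}.
      Root moss: left subtree has 0 nodes { }, right has 2 {plum, hop}.
        Root hop: left subtree has 1 node {plum}, right has 0 { }.
      Root aster: left subtree has 2 nodes {fir, lily}, right has 0 { }.
        Root fir: left subtree has 0 nodes { }, right has 1 {lily}.

ash reed rye bay plum hop moss lily fir aster iris elm lime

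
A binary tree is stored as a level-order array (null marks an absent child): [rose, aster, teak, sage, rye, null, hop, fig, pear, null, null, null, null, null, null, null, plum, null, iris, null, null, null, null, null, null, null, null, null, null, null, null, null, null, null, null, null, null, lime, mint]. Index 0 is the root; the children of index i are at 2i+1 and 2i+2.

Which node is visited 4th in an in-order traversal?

pear

In-order visits the left subtree, then the node, then the right subtree.
At rose: go left to aster.
  At aster: go left to sage.
    At sage: go left to fig.
      At fig: no left child.
      Visit fig.
      At fig: go right to plum.
        plum is a leaf — visit plum.
    Visit sage.
    At sage: go right to pear.
      At pear: no left child.
      Visit pear.
      At pear: go right to iris.
        At iris: go left to lime.
          lime is a leaf — visit lime.
        Visit iris.
        At iris: go right to mint.
          mint is a leaf — visit mint.
  Visit aster.
  At aster: go right to rye.
    rye is a leaf — visit rye.
Visit rose.
At rose: go right to teak.
  At teak: no left child.
  Visit teak.
  At teak: go right to hop.
    hop is a leaf — visit hop.
Full in-order sequence: fig, plum, sage, pear, lime, iris, mint, aster, rye, rose, teak, hop.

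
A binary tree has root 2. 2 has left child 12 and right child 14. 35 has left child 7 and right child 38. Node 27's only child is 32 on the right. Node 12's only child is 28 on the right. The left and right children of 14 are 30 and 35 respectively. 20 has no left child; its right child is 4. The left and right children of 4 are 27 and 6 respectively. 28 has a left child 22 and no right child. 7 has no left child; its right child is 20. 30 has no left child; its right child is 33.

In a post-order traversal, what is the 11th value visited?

7

Post-order visits the left subtree, then the right subtree, then the node.
At 2: go left to 12.
  At 12: no left child.
  At 12: go right to 28.
    At 28: go left to 22.
      22 is a leaf — visit 22.
    At 28: no right child.
    Visit 28.
  Visit 12.
At 2: go right to 14.
  At 14: go left to 30.
    At 30: no left child.
    At 30: go right to 33.
      33 is a leaf — visit 33.
    Visit 30.
  At 14: go right to 35.
    At 35: go left to 7.
      At 7: no left child.
      At 7: go right to 20.
        At 20: no left child.
        At 20: go right to 4.
          At 4: go left to 27.
            At 27: no left child.
            At 27: go right to 32.
              32 is a leaf — visit 32.
            Visit 27.
          At 4: go right to 6.
            6 is a leaf — visit 6.
          Visit 4.
        Visit 20.
      Visit 7.
    At 35: go right to 38.
      38 is a leaf — visit 38.
    Visit 35.
  Visit 14.
Visit 2.
Full post-order sequence: 22, 28, 12, 33, 30, 32, 27, 6, 4, 20, 7, 38, 35, 14, 2.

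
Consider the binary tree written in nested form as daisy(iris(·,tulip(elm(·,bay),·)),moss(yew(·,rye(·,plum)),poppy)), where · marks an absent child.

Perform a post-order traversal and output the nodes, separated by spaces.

Post-order visits the left subtree, then the right subtree, then the node.
At daisy: go left to iris.
  At iris: no left child.
  At iris: go right to tulip.
    At tulip: go left to elm.
      At elm: no left child.
      At elm: go right to bay.
        bay is a leaf — visit bay.
      Visit elm.
    At tulip: no right child.
    Visit tulip.
  Visit iris.
At daisy: go right to moss.
  At moss: go left to yew.
    At yew: no left child.
    At yew: go right to rye.
      At rye: no left child.
      At rye: go right to plum.
        plum is a leaf — visit plum.
      Visit rye.
    Visit yew.
  At moss: go right to poppy.
    poppy is a leaf — visit poppy.
  Visit moss.
Visit daisy.

bay elm tulip iris plum rye yew poppy moss daisy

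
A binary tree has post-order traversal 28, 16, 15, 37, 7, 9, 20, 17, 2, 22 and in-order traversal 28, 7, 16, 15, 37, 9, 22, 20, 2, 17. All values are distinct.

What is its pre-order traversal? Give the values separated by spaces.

The last element of post-order is the root; it splits in-order into left and right subtrees.
Root 22: left subtree has 6 nodes {28, 7, 16, 15, 37, 9}, right has 3 {20, 2, 17}.
  Root 9: left subtree has 5 nodes {28, 7, 16, 15, 37}, right has 0 { }.
    Root 7: left subtree has 1 node {28}, right has 3 {16, 15, 37}.
      Root 37: left subtree has 2 nodes {16, 15}, right has 0 { }.
        Root 15: left subtree has 1 node {16}, right has 0 { }.
  Root 2: left subtree has 1 node {20}, right has 1 {17}.

22 9 7 28 37 15 16 2 20 17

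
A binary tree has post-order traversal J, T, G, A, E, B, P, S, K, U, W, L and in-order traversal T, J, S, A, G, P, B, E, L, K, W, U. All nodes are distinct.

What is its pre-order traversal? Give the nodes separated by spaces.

L S T J P A G B E W K U

The last element of post-order is the root; it splits in-order into left and right subtrees.
Root L: left subtree has 8 nodes {T, J, S, A, G, P, B, E}, right has 3 {K, W, U}.
  Root S: left subtree has 2 nodes {T, J}, right has 5 {A, G, P, B, E}.
    Root T: left subtree has 0 nodes { }, right has 1 {J}.
    Root P: left subtree has 2 nodes {A, G}, right has 2 {B, E}.
      Root A: left subtree has 0 nodes { }, right has 1 {G}.
      Root B: left subtree has 0 nodes { }, right has 1 {E}.
  Root W: left subtree has 1 node {K}, right has 1 {U}.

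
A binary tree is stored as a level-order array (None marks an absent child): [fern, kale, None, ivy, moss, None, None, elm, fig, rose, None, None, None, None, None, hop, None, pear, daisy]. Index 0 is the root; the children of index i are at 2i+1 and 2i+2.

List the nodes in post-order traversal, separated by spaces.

hop elm pear daisy fig ivy rose moss kale fern

Post-order visits the left subtree, then the right subtree, then the node.
At fern: go left to kale.
  At kale: go left to ivy.
    At ivy: go left to elm.
      At elm: go left to hop.
        hop is a leaf — visit hop.
      At elm: no right child.
      Visit elm.
    At ivy: go right to fig.
      At fig: go left to pear.
        pear is a leaf — visit pear.
      At fig: go right to daisy.
        daisy is a leaf — visit daisy.
      Visit fig.
    Visit ivy.
  At kale: go right to moss.
    At moss: go left to rose.
      rose is a leaf — visit rose.
    At moss: no right child.
    Visit moss.
  Visit kale.
At fern: no right child.
Visit fern.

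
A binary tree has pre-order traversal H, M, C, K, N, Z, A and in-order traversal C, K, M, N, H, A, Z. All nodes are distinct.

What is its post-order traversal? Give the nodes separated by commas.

K, C, N, M, A, Z, H

The first element of pre-order is the root; it splits in-order into left and right subtrees.
Root H: left subtree has 4 nodes {C, K, M, N}, right has 2 {A, Z}.
  Root M: left subtree has 2 nodes {C, K}, right has 1 {N}.
    Root C: left subtree has 0 nodes { }, right has 1 {K}.
  Root Z: left subtree has 1 node {A}, right has 0 { }.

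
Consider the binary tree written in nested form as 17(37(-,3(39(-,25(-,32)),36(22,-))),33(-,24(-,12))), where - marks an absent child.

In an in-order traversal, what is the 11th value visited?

12

In-order visits the left subtree, then the node, then the right subtree.
At 17: go left to 37.
  At 37: no left child.
  Visit 37.
  At 37: go right to 3.
    At 3: go left to 39.
      At 39: no left child.
      Visit 39.
      At 39: go right to 25.
        At 25: no left child.
        Visit 25.
        At 25: go right to 32.
          32 is a leaf — visit 32.
    Visit 3.
    At 3: go right to 36.
      At 36: go left to 22.
        22 is a leaf — visit 22.
      Visit 36.
      At 36: no right child.
Visit 17.
At 17: go right to 33.
  At 33: no left child.
  Visit 33.
  At 33: go right to 24.
    At 24: no left child.
    Visit 24.
    At 24: go right to 12.
      12 is a leaf — visit 12.
Full in-order sequence: 37, 39, 25, 32, 3, 22, 36, 17, 33, 24, 12.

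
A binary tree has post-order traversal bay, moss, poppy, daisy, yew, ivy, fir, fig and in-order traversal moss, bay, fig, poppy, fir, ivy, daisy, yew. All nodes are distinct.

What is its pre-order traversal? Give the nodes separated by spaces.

The last element of post-order is the root; it splits in-order into left and right subtrees.
Root fig: left subtree has 2 nodes {moss, bay}, right has 5 {poppy, fir, ivy, daisy, yew}.
  Root moss: left subtree has 0 nodes { }, right has 1 {bay}.
  Root fir: left subtree has 1 node {poppy}, right has 3 {ivy, daisy, yew}.
    Root ivy: left subtree has 0 nodes { }, right has 2 {daisy, yew}.
      Root yew: left subtree has 1 node {daisy}, right has 0 { }.

fig moss bay fir poppy ivy yew daisy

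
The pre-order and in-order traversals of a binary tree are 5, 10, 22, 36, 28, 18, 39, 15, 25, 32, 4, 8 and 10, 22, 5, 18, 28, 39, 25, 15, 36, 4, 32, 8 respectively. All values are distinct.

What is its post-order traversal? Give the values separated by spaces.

The first element of pre-order is the root; it splits in-order into left and right subtrees.
Root 5: left subtree has 2 nodes {10, 22}, right has 9 {18, 28, 39, 25, 15, 36, 4, 32, 8}.
  Root 10: left subtree has 0 nodes { }, right has 1 {22}.
  Root 36: left subtree has 5 nodes {18, 28, 39, 25, 15}, right has 3 {4, 32, 8}.
    Root 28: left subtree has 1 node {18}, right has 3 {39, 25, 15}.
      Root 39: left subtree has 0 nodes { }, right has 2 {25, 15}.
        Root 15: left subtree has 1 node {25}, right has 0 { }.
    Root 32: left subtree has 1 node {4}, right has 1 {8}.

22 10 18 25 15 39 28 4 8 32 36 5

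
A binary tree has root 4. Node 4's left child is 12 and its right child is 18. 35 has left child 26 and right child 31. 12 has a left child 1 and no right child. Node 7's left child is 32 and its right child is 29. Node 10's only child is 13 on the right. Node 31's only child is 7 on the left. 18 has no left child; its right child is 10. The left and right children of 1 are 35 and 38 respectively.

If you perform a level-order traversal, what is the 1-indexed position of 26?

9

Level-order visits nodes level by level from the root, left to right within each level.
Level 0: 4
Level 1: 12, 18
Level 2: 1, 10
Level 3: 35, 38, 13
Level 4: 26, 31
Level 5: 7
Level 6: 32, 29
Full level-order sequence: 4, 12, 18, 1, 10, 35, 38, 13, 26, 31, 7, 32, 29.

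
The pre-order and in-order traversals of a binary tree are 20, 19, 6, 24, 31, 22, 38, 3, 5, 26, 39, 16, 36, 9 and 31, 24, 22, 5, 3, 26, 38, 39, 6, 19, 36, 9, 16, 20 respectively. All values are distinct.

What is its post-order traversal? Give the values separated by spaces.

31 5 26 3 39 38 22 24 6 9 36 16 19 20

The first element of pre-order is the root; it splits in-order into left and right subtrees.
Root 20: left subtree has 13 nodes {31, 24, 22, 5, 3, 26, 38, 39, 6, 19, 36, 9, 16}, right has 0 { }.
  Root 19: left subtree has 9 nodes {31, 24, 22, 5, 3, 26, 38, 39, 6}, right has 3 {36, 9, 16}.
    Root 6: left subtree has 8 nodes {31, 24, 22, 5, 3, 26, 38, 39}, right has 0 { }.
      Root 24: left subtree has 1 node {31}, right has 6 {22, 5, 3, 26, 38, 39}.
        Root 22: left subtree has 0 nodes { }, right has 5 {5, 3, 26, 38, 39}.
          Root 38: left subtree has 3 nodes {5, 3, 26}, right has 1 {39}.
            Root 3: left subtree has 1 node {5}, right has 1 {26}.
    Root 16: left subtree has 2 nodes {36, 9}, right has 0 { }.
      Root 36: left subtree has 0 nodes { }, right has 1 {9}.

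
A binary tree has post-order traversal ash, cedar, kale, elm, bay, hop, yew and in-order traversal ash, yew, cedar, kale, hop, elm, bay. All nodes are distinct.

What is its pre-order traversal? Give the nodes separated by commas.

yew, ash, hop, kale, cedar, bay, elm

The last element of post-order is the root; it splits in-order into left and right subtrees.
Root yew: left subtree has 1 node {ash}, right has 5 {cedar, kale, hop, elm, bay}.
  Root hop: left subtree has 2 nodes {cedar, kale}, right has 2 {elm, bay}.
    Root kale: left subtree has 1 node {cedar}, right has 0 { }.
    Root bay: left subtree has 1 node {elm}, right has 0 { }.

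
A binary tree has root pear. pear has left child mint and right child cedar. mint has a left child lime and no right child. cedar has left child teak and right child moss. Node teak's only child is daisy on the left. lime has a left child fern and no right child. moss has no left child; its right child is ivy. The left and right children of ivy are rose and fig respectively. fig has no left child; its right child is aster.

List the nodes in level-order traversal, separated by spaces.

pear mint cedar lime teak moss fern daisy ivy rose fig aster

Level-order visits nodes level by level from the root, left to right within each level.
Level 0: pear
Level 1: mint, cedar
Level 2: lime, teak, moss
Level 3: fern, daisy, ivy
Level 4: rose, fig
Level 5: aster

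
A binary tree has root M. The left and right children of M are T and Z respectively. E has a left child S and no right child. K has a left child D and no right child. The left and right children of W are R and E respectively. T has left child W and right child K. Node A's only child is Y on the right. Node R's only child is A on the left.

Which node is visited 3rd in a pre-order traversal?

Pre-order visits the node, then its left subtree, then its right subtree.
Visit M.
At M: go left to T.
  Visit T.
  At T: go left to W.
    Visit W.
    At W: go left to R.
      Visit R.
      At R: go left to A.
        Visit A.
        At A: no left child.
        At A: go right to Y.
          Y is a leaf — visit Y.
      At R: no right child.
    At W: go right to E.
      Visit E.
      At E: go left to S.
        S is a leaf — visit S.
      At E: no right child.
  At T: go right to K.
    Visit K.
    At K: go left to D.
      D is a leaf — visit D.
    At K: no right child.
At M: go right to Z.
  Z is a leaf — visit Z.
Full pre-order sequence: M, T, W, R, A, Y, E, S, K, D, Z.

W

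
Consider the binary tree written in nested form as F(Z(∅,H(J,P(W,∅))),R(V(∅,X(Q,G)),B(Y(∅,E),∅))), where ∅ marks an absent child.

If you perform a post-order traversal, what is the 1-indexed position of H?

4

Post-order visits the left subtree, then the right subtree, then the node.
At F: go left to Z.
  At Z: no left child.
  At Z: go right to H.
    At H: go left to J.
      J is a leaf — visit J.
    At H: go right to P.
      At P: go left to W.
        W is a leaf — visit W.
      At P: no right child.
      Visit P.
    Visit H.
  Visit Z.
At F: go right to R.
  At R: go left to V.
    At V: no left child.
    At V: go right to X.
      At X: go left to Q.
        Q is a leaf — visit Q.
      At X: go right to G.
        G is a leaf — visit G.
      Visit X.
    Visit V.
  At R: go right to B.
    At B: go left to Y.
      At Y: no left child.
      At Y: go right to E.
        E is a leaf — visit E.
      Visit Y.
    At B: no right child.
    Visit B.
  Visit R.
Visit F.
Full post-order sequence: J, W, P, H, Z, Q, G, X, V, E, Y, B, R, F.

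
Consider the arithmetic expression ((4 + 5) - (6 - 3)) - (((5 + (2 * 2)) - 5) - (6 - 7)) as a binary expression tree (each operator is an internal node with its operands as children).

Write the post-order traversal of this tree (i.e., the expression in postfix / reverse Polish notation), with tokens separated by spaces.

4 5 + 6 3 - - 5 2 2 * + 5 - 6 7 - - -

Post-order on an expression tree gives postfix notation: for each operator, emit left operand, right operand, then the operator.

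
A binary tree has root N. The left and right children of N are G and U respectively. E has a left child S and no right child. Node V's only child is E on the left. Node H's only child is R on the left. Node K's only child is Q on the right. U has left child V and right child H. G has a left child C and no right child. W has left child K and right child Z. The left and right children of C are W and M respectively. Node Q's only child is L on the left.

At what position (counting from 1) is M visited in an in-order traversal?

7

In-order visits the left subtree, then the node, then the right subtree.
At N: go left to G.
  At G: go left to C.
    At C: go left to W.
      At W: go left to K.
        At K: no left child.
        Visit K.
        At K: go right to Q.
          At Q: go left to L.
            L is a leaf — visit L.
          Visit Q.
          At Q: no right child.
      Visit W.
      At W: go right to Z.
        Z is a leaf — visit Z.
    Visit C.
    At C: go right to M.
      M is a leaf — visit M.
  Visit G.
  At G: no right child.
Visit N.
At N: go right to U.
  At U: go left to V.
    At V: go left to E.
      At E: go left to S.
        S is a leaf — visit S.
      Visit E.
      At E: no right child.
    Visit V.
    At V: no right child.
  Visit U.
  At U: go right to H.
    At H: go left to R.
      R is a leaf — visit R.
    Visit H.
    At H: no right child.
Full in-order sequence: K, L, Q, W, Z, C, M, G, N, S, E, V, U, R, H.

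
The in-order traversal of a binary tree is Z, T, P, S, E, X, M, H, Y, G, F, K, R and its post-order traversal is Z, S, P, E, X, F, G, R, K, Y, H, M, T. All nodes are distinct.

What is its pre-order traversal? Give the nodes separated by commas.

The last element of post-order is the root; it splits in-order into left and right subtrees.
Root T: left subtree has 1 node {Z}, right has 11 {P, S, E, X, M, H, Y, G, F, K, R}.
  Root M: left subtree has 4 nodes {P, S, E, X}, right has 6 {H, Y, G, F, K, R}.
    Root X: left subtree has 3 nodes {P, S, E}, right has 0 { }.
      Root E: left subtree has 2 nodes {P, S}, right has 0 { }.
        Root P: left subtree has 0 nodes { }, right has 1 {S}.
    Root H: left subtree has 0 nodes { }, right has 5 {Y, G, F, K, R}.
      Root Y: left subtree has 0 nodes { }, right has 4 {G, F, K, R}.
        Root K: left subtree has 2 nodes {G, F}, right has 1 {R}.
          Root G: left subtree has 0 nodes { }, right has 1 {F}.

T, Z, M, X, E, P, S, H, Y, K, G, F, R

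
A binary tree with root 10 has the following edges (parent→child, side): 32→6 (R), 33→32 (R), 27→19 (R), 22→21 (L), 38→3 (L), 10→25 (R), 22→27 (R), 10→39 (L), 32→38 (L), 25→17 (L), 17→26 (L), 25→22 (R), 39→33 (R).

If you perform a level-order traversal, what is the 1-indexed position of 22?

Level-order visits nodes level by level from the root, left to right within each level.
Level 0: 10
Level 1: 39, 25
Level 2: 33, 17, 22
Level 3: 32, 26, 21, 27
Level 4: 38, 6, 19
Level 5: 3
Full level-order sequence: 10, 39, 25, 33, 17, 22, 32, 26, 21, 27, 38, 6, 19, 3.

6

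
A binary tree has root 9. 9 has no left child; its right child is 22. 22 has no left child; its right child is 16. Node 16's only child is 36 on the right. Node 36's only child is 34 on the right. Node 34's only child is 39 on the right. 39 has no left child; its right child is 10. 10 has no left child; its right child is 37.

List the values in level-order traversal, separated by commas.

Level-order visits nodes level by level from the root, left to right within each level.
Level 0: 9
Level 1: 22
Level 2: 16
Level 3: 36
Level 4: 34
Level 5: 39
Level 6: 10
Level 7: 37

9, 22, 16, 36, 34, 39, 10, 37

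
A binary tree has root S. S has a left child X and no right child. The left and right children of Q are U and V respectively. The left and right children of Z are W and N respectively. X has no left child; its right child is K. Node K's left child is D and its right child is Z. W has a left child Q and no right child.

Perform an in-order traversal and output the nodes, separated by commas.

In-order visits the left subtree, then the node, then the right subtree.
At S: go left to X.
  At X: no left child.
  Visit X.
  At X: go right to K.
    At K: go left to D.
      D is a leaf — visit D.
    Visit K.
    At K: go right to Z.
      At Z: go left to W.
        At W: go left to Q.
          At Q: go left to U.
            U is a leaf — visit U.
          Visit Q.
          At Q: go right to V.
            V is a leaf — visit V.
        Visit W.
        At W: no right child.
      Visit Z.
      At Z: go right to N.
        N is a leaf — visit N.
Visit S.
At S: no right child.

X, D, K, U, Q, V, W, Z, N, S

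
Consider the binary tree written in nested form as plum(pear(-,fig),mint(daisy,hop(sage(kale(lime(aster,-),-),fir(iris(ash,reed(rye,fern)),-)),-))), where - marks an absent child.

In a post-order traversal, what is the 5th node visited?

Post-order visits the left subtree, then the right subtree, then the node.
At plum: go left to pear.
  At pear: no left child.
  At pear: go right to fig.
    fig is a leaf — visit fig.
  Visit pear.
At plum: go right to mint.
  At mint: go left to daisy.
    daisy is a leaf — visit daisy.
  At mint: go right to hop.
    At hop: go left to sage.
      At sage: go left to kale.
        At kale: go left to lime.
          At lime: go left to aster.
            aster is a leaf — visit aster.
          At lime: no right child.
          Visit lime.
        At kale: no right child.
        Visit kale.
      At sage: go right to fir.
        At fir: go left to iris.
          At iris: go left to ash.
            ash is a leaf — visit ash.
          At iris: go right to reed.
            At reed: go left to rye.
              rye is a leaf — visit rye.
            At reed: go right to fern.
              fern is a leaf — visit fern.
            Visit reed.
          Visit iris.
        At fir: no right child.
        Visit fir.
      Visit sage.
    At hop: no right child.
    Visit hop.
  Visit mint.
Visit plum.
Full post-order sequence: fig, pear, daisy, aster, lime, kale, ash, rye, fern, reed, iris, fir, sage, hop, mint, plum.

lime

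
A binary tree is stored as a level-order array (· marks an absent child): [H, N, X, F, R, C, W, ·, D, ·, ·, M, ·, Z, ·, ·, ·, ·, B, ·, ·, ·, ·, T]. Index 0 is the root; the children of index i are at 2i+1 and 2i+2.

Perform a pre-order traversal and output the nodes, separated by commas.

Pre-order visits the node, then its left subtree, then its right subtree.
Visit H.
At H: go left to N.
  Visit N.
  At N: go left to F.
    Visit F.
    At F: no left child.
    At F: go right to D.
      Visit D.
      At D: no left child.
      At D: go right to B.
        B is a leaf — visit B.
  At N: go right to R.
    R is a leaf — visit R.
At H: go right to X.
  Visit X.
  At X: go left to C.
    Visit C.
    At C: go left to M.
      Visit M.
      At M: go left to T.
        T is a leaf — visit T.
      At M: no right child.
    At C: no right child.
  At X: go right to W.
    Visit W.
    At W: go left to Z.
      Z is a leaf — visit Z.
    At W: no right child.

H, N, F, D, B, R, X, C, M, T, W, Z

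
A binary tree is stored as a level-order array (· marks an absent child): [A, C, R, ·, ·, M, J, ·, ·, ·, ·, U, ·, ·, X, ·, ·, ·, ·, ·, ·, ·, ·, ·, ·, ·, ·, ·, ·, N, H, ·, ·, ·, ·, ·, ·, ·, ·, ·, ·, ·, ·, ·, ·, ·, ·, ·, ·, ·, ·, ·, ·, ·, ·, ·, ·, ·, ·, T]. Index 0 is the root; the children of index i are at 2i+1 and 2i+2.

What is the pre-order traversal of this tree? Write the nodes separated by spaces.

Pre-order visits the node, then its left subtree, then its right subtree.
Visit A.
At A: go left to C.
  C is a leaf — visit C.
At A: go right to R.
  Visit R.
  At R: go left to M.
    Visit M.
    At M: go left to U.
      U is a leaf — visit U.
    At M: no right child.
  At R: go right to J.
    Visit J.
    At J: no left child.
    At J: go right to X.
      Visit X.
      At X: go left to N.
        Visit N.
        At N: go left to T.
          T is a leaf — visit T.
        At N: no right child.
      At X: go right to H.
        H is a leaf — visit H.

A C R M U J X N T H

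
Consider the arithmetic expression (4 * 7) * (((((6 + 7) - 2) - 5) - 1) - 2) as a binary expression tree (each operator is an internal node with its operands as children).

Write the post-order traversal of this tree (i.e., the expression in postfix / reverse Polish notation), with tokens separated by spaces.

4 7 * 6 7 + 2 - 5 - 1 - 2 - *

Post-order on an expression tree gives postfix notation: for each operator, emit left operand, right operand, then the operator.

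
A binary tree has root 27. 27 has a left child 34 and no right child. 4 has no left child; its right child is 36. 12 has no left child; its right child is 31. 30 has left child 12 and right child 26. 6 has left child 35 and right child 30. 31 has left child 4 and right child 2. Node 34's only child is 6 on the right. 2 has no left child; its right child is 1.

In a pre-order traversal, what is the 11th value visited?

1

Pre-order visits the node, then its left subtree, then its right subtree.
Visit 27.
At 27: go left to 34.
  Visit 34.
  At 34: no left child.
  At 34: go right to 6.
    Visit 6.
    At 6: go left to 35.
      35 is a leaf — visit 35.
    At 6: go right to 30.
      Visit 30.
      At 30: go left to 12.
        Visit 12.
        At 12: no left child.
        At 12: go right to 31.
          Visit 31.
          At 31: go left to 4.
            Visit 4.
            At 4: no left child.
            At 4: go right to 36.
              36 is a leaf — visit 36.
          At 31: go right to 2.
            Visit 2.
            At 2: no left child.
            At 2: go right to 1.
              1 is a leaf — visit 1.
      At 30: go right to 26.
        26 is a leaf — visit 26.
At 27: no right child.
Full pre-order sequence: 27, 34, 6, 35, 30, 12, 31, 4, 36, 2, 1, 26.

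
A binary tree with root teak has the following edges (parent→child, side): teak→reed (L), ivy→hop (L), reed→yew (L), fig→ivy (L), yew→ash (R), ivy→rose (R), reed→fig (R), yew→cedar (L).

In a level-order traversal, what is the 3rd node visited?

yew

Level-order visits nodes level by level from the root, left to right within each level.
Level 0: teak
Level 1: reed
Level 2: yew, fig
Level 3: cedar, ash, ivy
Level 4: hop, rose
Full level-order sequence: teak, reed, yew, fig, cedar, ash, ivy, hop, rose.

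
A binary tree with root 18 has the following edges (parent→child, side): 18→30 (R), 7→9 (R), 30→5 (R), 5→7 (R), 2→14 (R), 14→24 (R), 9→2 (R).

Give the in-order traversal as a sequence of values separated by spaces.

In-order visits the left subtree, then the node, then the right subtree.
At 18: no left child.
Visit 18.
At 18: go right to 30.
  At 30: no left child.
  Visit 30.
  At 30: go right to 5.
    At 5: no left child.
    Visit 5.
    At 5: go right to 7.
      At 7: no left child.
      Visit 7.
      At 7: go right to 9.
        At 9: no left child.
        Visit 9.
        At 9: go right to 2.
          At 2: no left child.
          Visit 2.
          At 2: go right to 14.
            At 14: no left child.
            Visit 14.
            At 14: go right to 24.
              24 is a leaf — visit 24.

18 30 5 7 9 2 14 24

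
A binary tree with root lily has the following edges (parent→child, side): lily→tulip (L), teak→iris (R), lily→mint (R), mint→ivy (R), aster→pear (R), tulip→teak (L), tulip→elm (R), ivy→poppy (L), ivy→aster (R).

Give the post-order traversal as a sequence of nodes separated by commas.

iris, teak, elm, tulip, poppy, pear, aster, ivy, mint, lily

Post-order visits the left subtree, then the right subtree, then the node.
At lily: go left to tulip.
  At tulip: go left to teak.
    At teak: no left child.
    At teak: go right to iris.
      iris is a leaf — visit iris.
    Visit teak.
  At tulip: go right to elm.
    elm is a leaf — visit elm.
  Visit tulip.
At lily: go right to mint.
  At mint: no left child.
  At mint: go right to ivy.
    At ivy: go left to poppy.
      poppy is a leaf — visit poppy.
    At ivy: go right to aster.
      At aster: no left child.
      At aster: go right to pear.
        pear is a leaf — visit pear.
      Visit aster.
    Visit ivy.
  Visit mint.
Visit lily.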